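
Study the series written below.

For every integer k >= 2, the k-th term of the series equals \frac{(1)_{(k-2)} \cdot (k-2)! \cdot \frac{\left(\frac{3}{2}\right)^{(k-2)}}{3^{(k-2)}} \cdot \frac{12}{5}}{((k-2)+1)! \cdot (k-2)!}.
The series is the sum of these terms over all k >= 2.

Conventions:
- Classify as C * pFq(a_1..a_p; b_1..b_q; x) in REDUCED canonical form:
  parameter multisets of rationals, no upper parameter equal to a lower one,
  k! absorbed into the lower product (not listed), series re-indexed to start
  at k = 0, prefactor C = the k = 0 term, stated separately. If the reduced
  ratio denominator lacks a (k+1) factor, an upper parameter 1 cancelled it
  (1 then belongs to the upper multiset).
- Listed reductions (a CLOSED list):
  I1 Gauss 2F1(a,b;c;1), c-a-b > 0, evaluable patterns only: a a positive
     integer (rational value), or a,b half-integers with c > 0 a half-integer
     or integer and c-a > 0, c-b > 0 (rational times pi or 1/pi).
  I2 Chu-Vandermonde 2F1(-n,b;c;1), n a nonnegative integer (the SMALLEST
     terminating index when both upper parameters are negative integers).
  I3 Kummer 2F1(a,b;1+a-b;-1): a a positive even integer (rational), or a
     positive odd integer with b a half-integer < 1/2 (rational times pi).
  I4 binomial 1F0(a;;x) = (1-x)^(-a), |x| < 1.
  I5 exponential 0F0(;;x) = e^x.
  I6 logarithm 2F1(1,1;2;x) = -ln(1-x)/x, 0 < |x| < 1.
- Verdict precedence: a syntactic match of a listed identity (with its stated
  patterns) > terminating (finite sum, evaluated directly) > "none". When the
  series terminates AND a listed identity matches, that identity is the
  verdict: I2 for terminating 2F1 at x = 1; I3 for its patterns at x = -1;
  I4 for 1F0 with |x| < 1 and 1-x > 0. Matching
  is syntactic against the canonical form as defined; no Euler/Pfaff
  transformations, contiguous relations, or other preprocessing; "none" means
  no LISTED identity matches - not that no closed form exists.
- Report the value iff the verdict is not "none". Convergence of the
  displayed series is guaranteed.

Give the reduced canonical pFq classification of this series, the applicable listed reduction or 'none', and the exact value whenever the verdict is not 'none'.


Structural cue: t_0 = \frac{12}{5} here, and the denominator's factorial ratio (C = 12/5) is a lower Pochhammer.
Step ratio: r(k) = \frac{1}{2} * (k+1) (k+1) / [(k+2) (k+1)] - rational in k. x = \frac{1}{2}; t_0 = \frac{12}{5}; negate the roots.

With C = \frac{12}{5}: the canonical form is 2F1(1, 1; 2; \frac{1}{2}). Verdict at x = \frac{1}{2}: the I6 logarithm reduction matches (the logarithm: parameters (1,1;2), x = \frac{1}{2}). Sum: \left(-\frac{24}{5}\right) \cdot \ln\left(\frac{1}{2}\right).


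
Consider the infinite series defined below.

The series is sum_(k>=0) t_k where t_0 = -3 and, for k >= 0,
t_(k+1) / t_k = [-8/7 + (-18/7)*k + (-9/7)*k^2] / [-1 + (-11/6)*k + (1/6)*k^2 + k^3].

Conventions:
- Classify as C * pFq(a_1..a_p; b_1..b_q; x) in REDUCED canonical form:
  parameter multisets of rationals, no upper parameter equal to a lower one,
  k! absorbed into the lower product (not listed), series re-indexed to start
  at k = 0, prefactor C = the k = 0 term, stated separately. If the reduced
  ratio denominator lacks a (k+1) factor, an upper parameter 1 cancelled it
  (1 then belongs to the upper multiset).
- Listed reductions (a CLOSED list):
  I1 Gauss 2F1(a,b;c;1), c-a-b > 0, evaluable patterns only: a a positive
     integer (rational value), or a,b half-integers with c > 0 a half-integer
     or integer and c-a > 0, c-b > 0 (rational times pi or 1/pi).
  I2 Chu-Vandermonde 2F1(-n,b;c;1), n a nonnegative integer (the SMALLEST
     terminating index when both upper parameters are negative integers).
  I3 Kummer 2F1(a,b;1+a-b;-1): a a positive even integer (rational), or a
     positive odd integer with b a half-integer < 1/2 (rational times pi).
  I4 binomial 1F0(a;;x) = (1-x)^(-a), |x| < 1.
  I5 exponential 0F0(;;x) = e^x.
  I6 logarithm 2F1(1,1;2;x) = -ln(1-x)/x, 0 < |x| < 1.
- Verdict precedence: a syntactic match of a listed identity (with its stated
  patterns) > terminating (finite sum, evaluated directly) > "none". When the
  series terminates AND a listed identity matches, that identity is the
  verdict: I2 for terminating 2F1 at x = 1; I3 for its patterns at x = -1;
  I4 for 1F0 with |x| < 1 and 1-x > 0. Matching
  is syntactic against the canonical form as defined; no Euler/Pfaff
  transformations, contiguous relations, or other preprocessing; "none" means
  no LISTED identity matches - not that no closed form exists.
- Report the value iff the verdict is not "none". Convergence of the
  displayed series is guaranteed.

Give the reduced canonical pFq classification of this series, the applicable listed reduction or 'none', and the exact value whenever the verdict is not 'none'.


x = -9/7 here; the reduced form reads 1F1, upper {4/3}, lower {-3/2}, C = -3. Verdict: no listed reduction: x = -9/7 and upper {4/3} fail every I1-I6 pattern.

Structural cue: t_0 = -3 here, and roots of the ratio polynomials (prefactor -3) are the negated parameters.
Step ratio: r(k) = (-9/7) * (k+4/3) / [(k-3/2) (k+1)] - rational in k. x = (-9/7); t_0 = -3; negate the roots.


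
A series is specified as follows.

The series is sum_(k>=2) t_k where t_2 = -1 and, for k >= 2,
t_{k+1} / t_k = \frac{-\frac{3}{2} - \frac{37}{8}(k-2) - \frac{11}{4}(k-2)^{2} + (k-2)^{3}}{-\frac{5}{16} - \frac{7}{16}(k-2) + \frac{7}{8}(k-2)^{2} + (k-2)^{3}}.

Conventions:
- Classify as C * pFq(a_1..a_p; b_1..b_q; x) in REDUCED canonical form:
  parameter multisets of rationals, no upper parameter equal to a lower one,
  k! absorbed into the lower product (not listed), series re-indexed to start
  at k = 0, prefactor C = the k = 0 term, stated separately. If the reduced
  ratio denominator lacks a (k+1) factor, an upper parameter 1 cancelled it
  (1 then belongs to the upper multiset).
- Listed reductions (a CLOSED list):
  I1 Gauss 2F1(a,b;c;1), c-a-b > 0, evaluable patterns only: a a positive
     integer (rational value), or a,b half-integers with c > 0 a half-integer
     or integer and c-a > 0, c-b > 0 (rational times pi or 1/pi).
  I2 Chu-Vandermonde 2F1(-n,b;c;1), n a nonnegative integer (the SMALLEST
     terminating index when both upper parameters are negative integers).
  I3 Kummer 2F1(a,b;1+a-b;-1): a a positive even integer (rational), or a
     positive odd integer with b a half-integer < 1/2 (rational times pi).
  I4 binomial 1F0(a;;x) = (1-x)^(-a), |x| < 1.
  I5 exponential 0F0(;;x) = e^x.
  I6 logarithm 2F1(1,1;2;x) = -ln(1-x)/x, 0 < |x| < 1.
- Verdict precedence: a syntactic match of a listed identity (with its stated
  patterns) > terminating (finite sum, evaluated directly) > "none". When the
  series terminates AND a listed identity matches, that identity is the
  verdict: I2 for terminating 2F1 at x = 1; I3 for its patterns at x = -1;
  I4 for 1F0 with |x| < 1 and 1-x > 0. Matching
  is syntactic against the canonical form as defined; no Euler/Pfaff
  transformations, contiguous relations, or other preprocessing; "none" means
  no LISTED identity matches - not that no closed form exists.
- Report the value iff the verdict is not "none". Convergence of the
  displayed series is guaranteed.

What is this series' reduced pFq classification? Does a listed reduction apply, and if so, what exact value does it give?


The tell: x = 1 and factor the ratio over Q (C = -1): negated roots = parameters.
Adjacent-term ratio: r(k) = 1 * (k-4) (k+\frac{3}{4}) / [(k-\frac{5}{8}) (k+1)] - rational; roots negated = parameters, x = 1, C = -1.

Prefactor -1, argument 1: 2F1 with upper {-4, \frac{3}{4}} over lower {-\frac{5}{8}}. Verdict: the Chu-Vandermonde identity I2 applies (terminating 2F1 at x = 1 with n = 4, b = 3/4, c = -\frac{5}{8}). Exact value: \frac{13}{19}.


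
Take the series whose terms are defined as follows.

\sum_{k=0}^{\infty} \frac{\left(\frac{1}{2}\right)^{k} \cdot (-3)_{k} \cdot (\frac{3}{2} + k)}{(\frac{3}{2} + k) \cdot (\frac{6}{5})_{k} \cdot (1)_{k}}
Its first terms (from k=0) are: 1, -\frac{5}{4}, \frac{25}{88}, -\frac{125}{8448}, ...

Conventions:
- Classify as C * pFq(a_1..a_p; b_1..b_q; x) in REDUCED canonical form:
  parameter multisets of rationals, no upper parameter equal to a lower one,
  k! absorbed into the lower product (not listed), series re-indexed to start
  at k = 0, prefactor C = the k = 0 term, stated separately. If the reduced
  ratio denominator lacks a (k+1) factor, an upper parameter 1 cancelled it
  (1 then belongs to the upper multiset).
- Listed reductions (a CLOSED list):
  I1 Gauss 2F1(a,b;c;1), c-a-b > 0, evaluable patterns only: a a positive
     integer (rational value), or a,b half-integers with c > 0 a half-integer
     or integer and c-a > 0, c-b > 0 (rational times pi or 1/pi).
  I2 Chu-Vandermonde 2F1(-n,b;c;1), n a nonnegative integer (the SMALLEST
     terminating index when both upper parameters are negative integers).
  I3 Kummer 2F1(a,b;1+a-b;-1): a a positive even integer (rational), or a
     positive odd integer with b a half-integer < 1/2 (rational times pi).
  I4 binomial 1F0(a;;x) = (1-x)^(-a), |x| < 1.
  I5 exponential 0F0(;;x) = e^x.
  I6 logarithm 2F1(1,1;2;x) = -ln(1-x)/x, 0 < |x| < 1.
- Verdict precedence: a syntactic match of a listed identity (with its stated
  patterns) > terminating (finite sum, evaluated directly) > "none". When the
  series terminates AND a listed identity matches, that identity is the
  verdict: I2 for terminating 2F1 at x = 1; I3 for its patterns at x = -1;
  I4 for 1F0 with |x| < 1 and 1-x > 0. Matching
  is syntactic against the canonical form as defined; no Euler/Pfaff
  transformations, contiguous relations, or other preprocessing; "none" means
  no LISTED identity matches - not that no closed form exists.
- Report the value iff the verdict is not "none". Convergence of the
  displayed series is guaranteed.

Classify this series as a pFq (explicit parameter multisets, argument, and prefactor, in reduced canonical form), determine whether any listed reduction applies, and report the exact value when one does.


Prefactor 1, argument \frac{1}{2}: 1F1 with upper {-3} over lower {\frac{6}{5}}. Verdict: terminating - no listed pattern fits, but -3 in the upper list cuts the series at k = 3; direct evaluation. Exact value: \frac{163}{8448}.

The tell: x = \frac{1}{2} and striking the common factor k + 3/2 reduces the term (C = 1).
Ratio: r(k) = \frac{1}{2} * (k-3) / [(k+\frac{6}{5}) (k+1)] ; factor over Q: parameters, x = \frac{1}{2}, and C = 1.


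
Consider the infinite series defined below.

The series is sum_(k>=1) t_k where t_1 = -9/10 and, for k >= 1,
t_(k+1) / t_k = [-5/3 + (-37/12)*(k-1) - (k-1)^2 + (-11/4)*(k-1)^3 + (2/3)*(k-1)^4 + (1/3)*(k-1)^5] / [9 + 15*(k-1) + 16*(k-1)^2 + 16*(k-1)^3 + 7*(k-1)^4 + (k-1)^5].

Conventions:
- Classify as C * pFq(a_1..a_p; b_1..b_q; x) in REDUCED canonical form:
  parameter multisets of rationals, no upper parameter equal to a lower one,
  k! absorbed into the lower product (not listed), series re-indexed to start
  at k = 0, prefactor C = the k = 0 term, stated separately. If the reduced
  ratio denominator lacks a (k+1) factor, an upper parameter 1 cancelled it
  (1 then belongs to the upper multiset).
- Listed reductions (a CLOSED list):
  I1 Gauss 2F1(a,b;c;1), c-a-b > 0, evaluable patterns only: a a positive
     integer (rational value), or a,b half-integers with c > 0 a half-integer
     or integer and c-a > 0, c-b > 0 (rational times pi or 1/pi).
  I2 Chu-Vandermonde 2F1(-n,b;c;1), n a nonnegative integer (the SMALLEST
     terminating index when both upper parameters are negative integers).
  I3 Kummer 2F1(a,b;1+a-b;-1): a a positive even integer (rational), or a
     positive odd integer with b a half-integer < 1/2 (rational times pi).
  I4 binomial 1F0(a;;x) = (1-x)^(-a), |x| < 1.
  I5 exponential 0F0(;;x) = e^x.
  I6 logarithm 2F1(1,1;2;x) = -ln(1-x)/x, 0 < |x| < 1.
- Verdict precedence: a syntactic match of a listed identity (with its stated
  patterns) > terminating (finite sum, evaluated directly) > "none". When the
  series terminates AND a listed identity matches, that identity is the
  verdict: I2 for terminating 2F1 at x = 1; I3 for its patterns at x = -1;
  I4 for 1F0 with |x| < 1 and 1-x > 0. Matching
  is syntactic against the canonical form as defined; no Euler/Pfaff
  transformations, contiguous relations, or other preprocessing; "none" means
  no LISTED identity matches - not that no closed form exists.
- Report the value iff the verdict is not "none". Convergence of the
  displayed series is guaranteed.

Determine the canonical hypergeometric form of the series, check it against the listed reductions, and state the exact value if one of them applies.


x = 1/3 here; the reduced form reads 3F2, upper {-5/2, 1/2, 4}, lower {3, 3}, C = -9/10. Verdict: none. Every listed pattern misses the 3F2 form at 1/3, upper {-5/2, 1/2, 4}.

The tell: t_0 = -9/10 here, and roots of the ratio polynomials (C = -9/10) are the negated parameters.
Step ratio: r(k) = (1/3) * (k-5/2) (k+1/2) (k+4) / [(k+3) (k+3) (k+1)] - rational; roots negated = parameters, x = (1/3), C = -9/10.


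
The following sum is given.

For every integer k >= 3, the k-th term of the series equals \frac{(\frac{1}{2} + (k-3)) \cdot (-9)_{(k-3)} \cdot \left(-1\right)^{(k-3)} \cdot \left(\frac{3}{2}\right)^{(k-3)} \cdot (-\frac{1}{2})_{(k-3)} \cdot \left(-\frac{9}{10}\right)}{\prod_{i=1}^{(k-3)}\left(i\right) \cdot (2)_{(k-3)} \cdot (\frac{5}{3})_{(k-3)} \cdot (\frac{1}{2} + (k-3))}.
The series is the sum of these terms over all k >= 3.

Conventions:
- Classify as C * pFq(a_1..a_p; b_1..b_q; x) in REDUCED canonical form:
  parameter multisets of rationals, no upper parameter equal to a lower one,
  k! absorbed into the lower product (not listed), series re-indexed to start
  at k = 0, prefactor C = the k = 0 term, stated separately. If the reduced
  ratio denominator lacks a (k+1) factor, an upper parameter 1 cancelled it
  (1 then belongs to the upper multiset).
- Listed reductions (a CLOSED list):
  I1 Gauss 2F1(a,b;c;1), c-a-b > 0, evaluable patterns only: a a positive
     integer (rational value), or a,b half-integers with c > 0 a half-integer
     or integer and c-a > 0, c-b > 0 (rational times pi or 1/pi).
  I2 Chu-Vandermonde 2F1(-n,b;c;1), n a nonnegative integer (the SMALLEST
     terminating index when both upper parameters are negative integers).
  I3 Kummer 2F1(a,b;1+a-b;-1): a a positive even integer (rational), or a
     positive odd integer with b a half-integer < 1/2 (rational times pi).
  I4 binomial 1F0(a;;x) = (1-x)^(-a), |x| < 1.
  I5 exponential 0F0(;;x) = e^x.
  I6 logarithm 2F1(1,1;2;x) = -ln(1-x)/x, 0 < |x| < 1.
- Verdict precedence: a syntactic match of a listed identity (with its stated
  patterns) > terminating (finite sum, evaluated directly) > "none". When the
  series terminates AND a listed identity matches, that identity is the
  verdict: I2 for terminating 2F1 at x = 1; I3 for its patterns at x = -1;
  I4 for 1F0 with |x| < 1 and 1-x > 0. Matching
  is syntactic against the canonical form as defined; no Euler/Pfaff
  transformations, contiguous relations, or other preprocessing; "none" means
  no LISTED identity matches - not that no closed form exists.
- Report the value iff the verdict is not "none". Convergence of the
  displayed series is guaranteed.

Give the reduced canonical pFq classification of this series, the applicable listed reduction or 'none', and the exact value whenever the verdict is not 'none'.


This is -\frac{9}{10} * 2F2(-9, -\frac{1}{2}; \frac{5}{3}, 2; -\frac{3}{2}) in reduced canonical form. Verdict: terminating - upper parameter -9 makes this a finite sum (last index 9), evaluated exactly. Value: \frac{156486143188392597}{81520626761728000}.

Key step: x = -\frac{3}{2} and the (-1)^k factor (prefactor -9/10) folds into the argument's sign.
Ratio: r(k) = -\frac{3}{2} * (k-9) (k-\frac{1}{2}) / [(k+\frac{5}{3}) (k+2) (k+1)] ; factor over Q: parameters, x = -\frac{3}{2}, and C = -\frac{9}{10}.


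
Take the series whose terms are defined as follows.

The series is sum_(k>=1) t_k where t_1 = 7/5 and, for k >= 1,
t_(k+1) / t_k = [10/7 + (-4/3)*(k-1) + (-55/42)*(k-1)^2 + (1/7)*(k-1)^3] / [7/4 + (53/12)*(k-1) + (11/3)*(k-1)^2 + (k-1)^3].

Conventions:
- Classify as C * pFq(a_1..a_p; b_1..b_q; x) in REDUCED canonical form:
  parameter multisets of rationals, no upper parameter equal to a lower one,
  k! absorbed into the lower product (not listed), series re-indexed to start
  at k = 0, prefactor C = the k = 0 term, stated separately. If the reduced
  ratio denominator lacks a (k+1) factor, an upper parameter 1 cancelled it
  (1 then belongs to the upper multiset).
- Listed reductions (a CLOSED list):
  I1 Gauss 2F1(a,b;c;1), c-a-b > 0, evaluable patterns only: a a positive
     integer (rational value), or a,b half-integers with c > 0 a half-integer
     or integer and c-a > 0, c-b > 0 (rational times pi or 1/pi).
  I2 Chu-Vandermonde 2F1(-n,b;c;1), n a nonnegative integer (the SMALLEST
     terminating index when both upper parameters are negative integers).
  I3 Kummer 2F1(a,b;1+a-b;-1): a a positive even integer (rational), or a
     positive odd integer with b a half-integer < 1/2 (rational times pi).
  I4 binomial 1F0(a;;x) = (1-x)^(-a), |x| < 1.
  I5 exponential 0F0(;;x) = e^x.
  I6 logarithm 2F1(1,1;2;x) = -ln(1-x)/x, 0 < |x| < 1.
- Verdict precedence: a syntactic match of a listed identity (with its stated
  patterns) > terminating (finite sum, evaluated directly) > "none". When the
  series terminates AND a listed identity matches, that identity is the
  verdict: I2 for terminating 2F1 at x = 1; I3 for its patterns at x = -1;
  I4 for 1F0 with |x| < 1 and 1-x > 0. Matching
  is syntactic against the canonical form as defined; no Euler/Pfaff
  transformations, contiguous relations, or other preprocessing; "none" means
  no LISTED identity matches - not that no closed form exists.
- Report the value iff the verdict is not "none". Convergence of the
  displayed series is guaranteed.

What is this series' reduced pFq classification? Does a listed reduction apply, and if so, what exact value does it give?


Key step: x = (1/7) and roots of the ratio polynomials (C = 7/5, x = 1/7) are the negated parameters.
Ratio: r(k) = (1/7) * (k-10) (k-2/3) / [(k+7/6) (k+1)] - rational; roots negated = parameters, x = (1/7), C = 7/5.

With C = 7/5: the canonical form is 2F1(-10, -2/3; 7/6; 1/7). Verdict: terminating - the sum ends at index 10 because -10 is a negative integer; exact evaluation follows. Hence: 89841367425200138063/36734751860901892525.


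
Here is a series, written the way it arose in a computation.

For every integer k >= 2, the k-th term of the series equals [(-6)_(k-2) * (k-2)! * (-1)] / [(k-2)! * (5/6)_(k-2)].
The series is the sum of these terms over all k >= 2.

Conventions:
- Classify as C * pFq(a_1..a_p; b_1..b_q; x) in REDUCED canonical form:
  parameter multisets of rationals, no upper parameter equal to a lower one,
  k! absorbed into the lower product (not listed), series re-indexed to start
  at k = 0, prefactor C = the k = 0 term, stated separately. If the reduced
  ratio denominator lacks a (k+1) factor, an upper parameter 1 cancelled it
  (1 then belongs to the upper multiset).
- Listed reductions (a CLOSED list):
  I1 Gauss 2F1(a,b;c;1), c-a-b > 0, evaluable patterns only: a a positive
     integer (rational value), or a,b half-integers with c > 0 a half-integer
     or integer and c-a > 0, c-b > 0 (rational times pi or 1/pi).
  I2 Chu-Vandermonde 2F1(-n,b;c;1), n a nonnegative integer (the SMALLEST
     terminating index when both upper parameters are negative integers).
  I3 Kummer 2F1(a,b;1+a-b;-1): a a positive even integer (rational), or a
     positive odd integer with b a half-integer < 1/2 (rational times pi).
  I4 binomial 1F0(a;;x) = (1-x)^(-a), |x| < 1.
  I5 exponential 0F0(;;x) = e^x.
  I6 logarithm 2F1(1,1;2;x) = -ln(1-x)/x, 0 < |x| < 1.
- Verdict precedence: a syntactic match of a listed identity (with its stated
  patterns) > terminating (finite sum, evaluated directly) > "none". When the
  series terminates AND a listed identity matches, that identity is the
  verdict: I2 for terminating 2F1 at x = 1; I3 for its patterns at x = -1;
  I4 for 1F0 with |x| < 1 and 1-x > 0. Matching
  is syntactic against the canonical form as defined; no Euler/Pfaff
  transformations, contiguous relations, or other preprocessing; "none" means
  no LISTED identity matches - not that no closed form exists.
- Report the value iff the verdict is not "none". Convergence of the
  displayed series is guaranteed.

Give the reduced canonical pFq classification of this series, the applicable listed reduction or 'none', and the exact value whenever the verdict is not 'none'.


The tell: t_0 = -1 here, and the factorial ratio (C = -1) (k+a-1)!/(a-1)! is a rising factorial (a)_k.
Consecutive-term ratio: r(k) = 1 * (k-6) (k+1) / [(k+5/6) (k+1)] - rational in k. x = 1; t_0 = -1; negate the roots.

At argument 1: a 2F1 with upper {-6, 1}, lower {5/6}, scaled by C = -1. Verdict: this is Vandermonde's identity (I2) (terminating 2F1 at x = 1 with n = 6, b = 1, c = 5/6). Value: 1/35.


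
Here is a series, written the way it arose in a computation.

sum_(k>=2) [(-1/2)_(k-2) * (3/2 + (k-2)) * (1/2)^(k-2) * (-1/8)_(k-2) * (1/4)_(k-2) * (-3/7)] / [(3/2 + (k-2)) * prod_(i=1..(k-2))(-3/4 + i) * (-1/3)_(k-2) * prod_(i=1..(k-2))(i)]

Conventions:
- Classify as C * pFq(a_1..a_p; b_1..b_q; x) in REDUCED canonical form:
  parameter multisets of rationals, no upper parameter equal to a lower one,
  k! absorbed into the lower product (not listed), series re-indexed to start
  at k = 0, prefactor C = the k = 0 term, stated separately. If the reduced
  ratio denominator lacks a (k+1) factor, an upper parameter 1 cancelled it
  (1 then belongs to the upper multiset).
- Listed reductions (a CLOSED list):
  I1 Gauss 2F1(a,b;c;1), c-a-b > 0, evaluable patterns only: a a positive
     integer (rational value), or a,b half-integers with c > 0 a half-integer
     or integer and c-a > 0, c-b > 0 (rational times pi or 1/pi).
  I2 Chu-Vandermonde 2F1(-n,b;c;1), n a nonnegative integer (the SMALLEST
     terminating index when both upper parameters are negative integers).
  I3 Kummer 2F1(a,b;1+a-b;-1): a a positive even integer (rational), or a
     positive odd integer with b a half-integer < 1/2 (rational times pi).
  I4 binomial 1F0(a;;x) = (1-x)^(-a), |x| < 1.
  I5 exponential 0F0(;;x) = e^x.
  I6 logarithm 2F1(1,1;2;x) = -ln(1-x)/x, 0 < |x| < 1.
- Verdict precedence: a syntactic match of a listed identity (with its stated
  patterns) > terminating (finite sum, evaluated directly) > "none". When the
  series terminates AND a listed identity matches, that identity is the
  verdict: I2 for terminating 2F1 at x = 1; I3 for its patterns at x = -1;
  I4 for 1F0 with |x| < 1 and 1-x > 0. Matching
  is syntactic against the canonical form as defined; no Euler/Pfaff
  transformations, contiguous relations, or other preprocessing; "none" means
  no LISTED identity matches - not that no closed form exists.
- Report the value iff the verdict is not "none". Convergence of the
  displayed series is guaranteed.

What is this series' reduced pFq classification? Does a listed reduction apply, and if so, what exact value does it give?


The tell: with t_0 = -3/7, the lower running product (C = -3/7) is a rising factorial.
Adjacent-term ratio: r(k) = (1/2) * (k-1/2) (k-1/8) / [(k-1/3) (k+1)] - rational in k. x = (1/2); t_0 = -3/7; negate the roots.

Prefactor -3/7, argument 1/2: 2F1 with upper {-1/2, -1/8} over lower {-1/3}. Verdict: none. Every listed pattern misses the 2F1 form at 1/2, upper {-1/2, -1/8}.


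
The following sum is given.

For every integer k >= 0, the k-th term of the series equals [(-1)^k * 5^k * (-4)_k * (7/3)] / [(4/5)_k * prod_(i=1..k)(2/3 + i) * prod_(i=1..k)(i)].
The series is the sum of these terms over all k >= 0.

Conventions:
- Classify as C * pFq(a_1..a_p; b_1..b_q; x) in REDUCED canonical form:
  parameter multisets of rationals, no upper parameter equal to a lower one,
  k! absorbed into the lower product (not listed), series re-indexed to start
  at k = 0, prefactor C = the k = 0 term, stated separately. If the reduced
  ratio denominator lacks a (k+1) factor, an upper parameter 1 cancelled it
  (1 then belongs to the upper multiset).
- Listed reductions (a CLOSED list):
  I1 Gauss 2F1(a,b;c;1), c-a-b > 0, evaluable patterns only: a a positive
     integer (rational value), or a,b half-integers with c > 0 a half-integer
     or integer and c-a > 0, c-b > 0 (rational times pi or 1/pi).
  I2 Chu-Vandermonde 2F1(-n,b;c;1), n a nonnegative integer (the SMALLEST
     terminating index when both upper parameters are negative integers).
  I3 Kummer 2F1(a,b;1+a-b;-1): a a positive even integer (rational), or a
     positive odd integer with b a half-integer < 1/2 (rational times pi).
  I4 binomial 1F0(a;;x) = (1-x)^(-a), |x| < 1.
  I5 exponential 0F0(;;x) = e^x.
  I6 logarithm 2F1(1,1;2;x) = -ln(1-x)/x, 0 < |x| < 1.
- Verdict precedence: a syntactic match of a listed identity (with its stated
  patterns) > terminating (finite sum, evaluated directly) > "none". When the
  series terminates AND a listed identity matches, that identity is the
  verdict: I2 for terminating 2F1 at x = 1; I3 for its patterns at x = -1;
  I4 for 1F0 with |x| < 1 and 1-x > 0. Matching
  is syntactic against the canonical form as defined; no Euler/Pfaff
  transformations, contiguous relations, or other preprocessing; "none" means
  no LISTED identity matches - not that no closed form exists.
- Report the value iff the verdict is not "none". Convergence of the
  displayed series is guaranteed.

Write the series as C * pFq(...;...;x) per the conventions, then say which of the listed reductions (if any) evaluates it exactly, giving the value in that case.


Structural cue: from the first term 7/3: the (-1)^k factor (C = 7/3) folds into the argument's sign.
Term ratio: r(k) = (-5) * (k-4) / [(k+4/5) (k+5/3) (k+1)] - poly over poly, x = (-5) from leading terms; C = 7/3 at k = 0.

This is 7/3 * 1F2(-4; 4/5, 5/3; -5) in reduced canonical form. Verdict: terminating (-4 upstairs). 5 nonzero terms in all; added directly. Value: 62374693/561792.


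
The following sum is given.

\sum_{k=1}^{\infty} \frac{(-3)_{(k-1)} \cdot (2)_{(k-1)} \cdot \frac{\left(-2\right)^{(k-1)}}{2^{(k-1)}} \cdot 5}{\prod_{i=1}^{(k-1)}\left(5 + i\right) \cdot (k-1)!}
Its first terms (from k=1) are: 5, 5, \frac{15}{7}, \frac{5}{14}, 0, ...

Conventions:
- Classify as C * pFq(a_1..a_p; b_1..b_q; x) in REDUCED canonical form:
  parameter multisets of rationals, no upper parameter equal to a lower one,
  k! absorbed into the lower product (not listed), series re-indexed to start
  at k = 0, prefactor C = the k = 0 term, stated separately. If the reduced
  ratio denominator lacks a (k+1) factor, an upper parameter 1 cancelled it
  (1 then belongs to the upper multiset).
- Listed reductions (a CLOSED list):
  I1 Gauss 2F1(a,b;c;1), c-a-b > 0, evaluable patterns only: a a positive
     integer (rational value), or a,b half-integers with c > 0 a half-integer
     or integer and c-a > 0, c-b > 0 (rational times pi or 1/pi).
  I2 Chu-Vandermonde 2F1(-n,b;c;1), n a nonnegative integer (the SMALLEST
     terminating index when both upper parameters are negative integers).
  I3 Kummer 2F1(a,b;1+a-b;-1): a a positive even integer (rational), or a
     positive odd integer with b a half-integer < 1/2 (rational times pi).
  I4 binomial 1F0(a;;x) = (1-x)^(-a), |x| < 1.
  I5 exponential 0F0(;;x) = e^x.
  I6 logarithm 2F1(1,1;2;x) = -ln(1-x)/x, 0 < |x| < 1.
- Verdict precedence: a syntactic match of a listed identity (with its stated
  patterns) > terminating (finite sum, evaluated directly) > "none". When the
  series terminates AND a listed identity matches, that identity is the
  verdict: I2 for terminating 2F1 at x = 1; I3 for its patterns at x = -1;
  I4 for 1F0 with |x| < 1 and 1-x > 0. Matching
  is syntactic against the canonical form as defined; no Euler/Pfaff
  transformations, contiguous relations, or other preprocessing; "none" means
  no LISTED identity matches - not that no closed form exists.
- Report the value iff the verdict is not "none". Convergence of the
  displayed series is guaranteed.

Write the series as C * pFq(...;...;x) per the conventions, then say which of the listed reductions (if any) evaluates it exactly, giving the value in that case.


Canonical form: C = 5 times 2F1 with upper {-3, 2}, lower {6}, x = -1. Verdict (x = -1): Kummer's theorem (I3) applies (x = -1; c = 6 equals 1+a-b for upper {-3, 2}: listed pattern). Hence: \frac{25}{2}.

Structural cue: x = -1 and the two k-th powers (prefactor 5) combine into one argument.
Ratio: r(k) = -1 * (k-3) (k+2) / [(k+6) (k+1)] - rational in k. x = -1; t_0 = 5; negate the roots.


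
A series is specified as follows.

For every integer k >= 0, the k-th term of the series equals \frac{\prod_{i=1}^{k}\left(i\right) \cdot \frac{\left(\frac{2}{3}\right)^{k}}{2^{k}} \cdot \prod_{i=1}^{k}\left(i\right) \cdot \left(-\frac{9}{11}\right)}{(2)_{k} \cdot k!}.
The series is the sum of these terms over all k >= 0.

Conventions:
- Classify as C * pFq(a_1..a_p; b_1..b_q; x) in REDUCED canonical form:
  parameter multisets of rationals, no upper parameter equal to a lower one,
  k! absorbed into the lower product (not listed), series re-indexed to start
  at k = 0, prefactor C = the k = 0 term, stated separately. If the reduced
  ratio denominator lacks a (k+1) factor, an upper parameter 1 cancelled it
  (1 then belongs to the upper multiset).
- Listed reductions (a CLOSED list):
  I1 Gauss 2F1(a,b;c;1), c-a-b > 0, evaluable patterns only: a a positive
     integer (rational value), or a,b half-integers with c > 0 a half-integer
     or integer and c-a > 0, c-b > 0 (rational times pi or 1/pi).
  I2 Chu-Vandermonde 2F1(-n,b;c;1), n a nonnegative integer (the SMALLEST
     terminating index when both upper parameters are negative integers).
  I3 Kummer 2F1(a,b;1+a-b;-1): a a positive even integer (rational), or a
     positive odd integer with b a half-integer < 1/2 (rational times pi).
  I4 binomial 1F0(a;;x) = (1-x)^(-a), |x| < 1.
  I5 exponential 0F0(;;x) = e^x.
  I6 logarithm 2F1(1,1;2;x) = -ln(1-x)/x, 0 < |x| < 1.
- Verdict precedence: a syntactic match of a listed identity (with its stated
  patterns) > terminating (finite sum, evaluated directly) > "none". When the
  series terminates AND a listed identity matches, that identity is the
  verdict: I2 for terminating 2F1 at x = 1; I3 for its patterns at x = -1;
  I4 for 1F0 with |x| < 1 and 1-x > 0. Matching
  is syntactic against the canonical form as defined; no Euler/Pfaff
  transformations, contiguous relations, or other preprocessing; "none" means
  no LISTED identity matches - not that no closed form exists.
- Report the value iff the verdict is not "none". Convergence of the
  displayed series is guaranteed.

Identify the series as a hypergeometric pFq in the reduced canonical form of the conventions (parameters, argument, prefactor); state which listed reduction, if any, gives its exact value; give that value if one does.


Prefactor -\frac{9}{11}, argument \frac{1}{3}: 2F1 with upper {1, 1} over lower {2}. Verdict: this is logarithm (I6) (the logarithm: parameters (1,1;2), x = \frac{1}{3}). Its exact value is \frac{27}{11} \cdot \ln\left(\frac{2}{3}\right).

First insight: from the first term -\frac{9}{11}: the running product (C = -9/11, x = 1/3) telescopes to a rising factorial.
Ratio: r(k) = \frac{1}{3} * (k+1) (k+1) / [(k+2) (k+1)] - rational in k, leading ratio \frac{1}{3}; with t_0 = -\frac{9}{11}, classification follows.


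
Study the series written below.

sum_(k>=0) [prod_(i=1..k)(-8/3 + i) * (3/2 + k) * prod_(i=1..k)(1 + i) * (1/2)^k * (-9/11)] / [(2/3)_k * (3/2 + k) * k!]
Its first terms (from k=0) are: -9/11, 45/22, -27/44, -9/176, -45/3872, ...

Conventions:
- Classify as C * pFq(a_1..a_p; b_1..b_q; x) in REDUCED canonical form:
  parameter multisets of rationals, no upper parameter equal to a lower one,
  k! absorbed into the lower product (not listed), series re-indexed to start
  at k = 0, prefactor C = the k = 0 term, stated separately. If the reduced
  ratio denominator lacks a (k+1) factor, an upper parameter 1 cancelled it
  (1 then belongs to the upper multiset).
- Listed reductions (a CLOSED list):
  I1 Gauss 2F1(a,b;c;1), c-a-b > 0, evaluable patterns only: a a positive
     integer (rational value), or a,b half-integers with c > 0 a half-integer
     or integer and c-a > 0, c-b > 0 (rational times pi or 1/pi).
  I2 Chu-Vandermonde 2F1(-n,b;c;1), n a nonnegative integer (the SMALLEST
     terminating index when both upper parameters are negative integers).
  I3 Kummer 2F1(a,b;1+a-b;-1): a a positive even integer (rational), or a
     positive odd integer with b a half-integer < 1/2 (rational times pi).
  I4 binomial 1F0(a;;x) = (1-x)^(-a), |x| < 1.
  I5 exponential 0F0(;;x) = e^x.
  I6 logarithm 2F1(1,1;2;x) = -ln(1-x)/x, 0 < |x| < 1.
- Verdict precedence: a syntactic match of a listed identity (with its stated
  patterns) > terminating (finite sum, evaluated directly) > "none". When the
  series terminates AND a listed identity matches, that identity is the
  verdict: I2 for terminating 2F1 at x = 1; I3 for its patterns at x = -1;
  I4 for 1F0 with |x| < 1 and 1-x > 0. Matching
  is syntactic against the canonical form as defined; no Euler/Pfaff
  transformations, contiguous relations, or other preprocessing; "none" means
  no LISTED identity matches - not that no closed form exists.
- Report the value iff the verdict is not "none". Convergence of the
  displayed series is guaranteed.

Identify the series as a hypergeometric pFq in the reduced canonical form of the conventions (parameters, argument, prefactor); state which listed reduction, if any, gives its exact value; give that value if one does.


Canonical form: C = -9/11 times 2F1 with upper {-5/3, 2}, lower {2/3}, x = 1/2. Verdict: none - this 2F1 at x = 1/2 matches no listed pattern, and upper {-5/3, 2} holds no stopper.

First insight: t_0 = -9/11 here, and k + 3/2 divides numerator and denominator alike; C = -9/11, x = 1/2 after cancelling.
Adjacent-term ratio: r(k) = (1/2) * (k-5/3) (k+2) / [(k+2/3) (k+1)] - rational in k. x = (1/2); t_0 = -9/11; negate the roots.


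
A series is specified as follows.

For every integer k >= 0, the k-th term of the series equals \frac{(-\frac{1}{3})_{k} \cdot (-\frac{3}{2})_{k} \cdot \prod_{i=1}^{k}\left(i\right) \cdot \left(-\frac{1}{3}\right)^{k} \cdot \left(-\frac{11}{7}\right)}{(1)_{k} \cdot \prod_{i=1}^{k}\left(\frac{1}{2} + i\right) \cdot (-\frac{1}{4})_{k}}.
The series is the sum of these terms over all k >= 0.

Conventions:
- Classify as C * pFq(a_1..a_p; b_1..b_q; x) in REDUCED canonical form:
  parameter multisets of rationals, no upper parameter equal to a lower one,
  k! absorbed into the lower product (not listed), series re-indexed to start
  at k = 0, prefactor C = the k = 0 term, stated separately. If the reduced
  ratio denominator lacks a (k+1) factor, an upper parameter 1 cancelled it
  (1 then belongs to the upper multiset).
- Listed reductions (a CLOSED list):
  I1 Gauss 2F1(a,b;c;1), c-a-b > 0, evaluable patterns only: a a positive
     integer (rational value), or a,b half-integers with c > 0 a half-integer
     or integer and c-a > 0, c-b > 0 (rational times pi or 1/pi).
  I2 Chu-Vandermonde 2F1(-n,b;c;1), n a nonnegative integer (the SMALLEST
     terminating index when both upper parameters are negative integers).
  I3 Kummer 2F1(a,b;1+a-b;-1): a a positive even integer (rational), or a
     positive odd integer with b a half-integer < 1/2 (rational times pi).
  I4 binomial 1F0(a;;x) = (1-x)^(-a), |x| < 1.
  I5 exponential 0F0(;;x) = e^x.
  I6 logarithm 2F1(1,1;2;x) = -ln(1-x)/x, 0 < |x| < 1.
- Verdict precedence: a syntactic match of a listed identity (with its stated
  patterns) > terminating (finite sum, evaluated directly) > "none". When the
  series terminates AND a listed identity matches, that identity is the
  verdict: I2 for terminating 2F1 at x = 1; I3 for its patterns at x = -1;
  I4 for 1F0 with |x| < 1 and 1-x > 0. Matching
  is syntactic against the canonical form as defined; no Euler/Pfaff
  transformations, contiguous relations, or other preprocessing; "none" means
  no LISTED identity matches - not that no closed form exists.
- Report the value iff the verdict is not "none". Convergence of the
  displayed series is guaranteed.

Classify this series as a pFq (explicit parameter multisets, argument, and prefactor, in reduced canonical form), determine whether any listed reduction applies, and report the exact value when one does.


x = -\frac{1}{3} here; the reduced form reads 3F2, upper {-\frac{3}{2}, -\frac{1}{3}, 1}, lower {-\frac{1}{4}, \frac{3}{2}}, C = -\frac{11}{7}. Verdict: none - at argument -\frac{1}{3} the multisets {-\frac{3}{2}, -\frac{1}{3}, 1} ; {-\frac{1}{4}, \frac{3}{2}} match no listed identity.

First insight: x = -\frac{1}{3} and the lower running product (C = -11/7, x = -1/3) is a rising factorial.
Step ratio: r(k) = -\frac{1}{3} * (k-\frac{3}{2}) (k-\frac{1}{3}) (k+1) / [(k-\frac{1}{4}) (k+\frac{3}{2}) (k+1)] ; factor over Q: parameters, x = -\frac{1}{3}, and C = -\frac{11}{7}.


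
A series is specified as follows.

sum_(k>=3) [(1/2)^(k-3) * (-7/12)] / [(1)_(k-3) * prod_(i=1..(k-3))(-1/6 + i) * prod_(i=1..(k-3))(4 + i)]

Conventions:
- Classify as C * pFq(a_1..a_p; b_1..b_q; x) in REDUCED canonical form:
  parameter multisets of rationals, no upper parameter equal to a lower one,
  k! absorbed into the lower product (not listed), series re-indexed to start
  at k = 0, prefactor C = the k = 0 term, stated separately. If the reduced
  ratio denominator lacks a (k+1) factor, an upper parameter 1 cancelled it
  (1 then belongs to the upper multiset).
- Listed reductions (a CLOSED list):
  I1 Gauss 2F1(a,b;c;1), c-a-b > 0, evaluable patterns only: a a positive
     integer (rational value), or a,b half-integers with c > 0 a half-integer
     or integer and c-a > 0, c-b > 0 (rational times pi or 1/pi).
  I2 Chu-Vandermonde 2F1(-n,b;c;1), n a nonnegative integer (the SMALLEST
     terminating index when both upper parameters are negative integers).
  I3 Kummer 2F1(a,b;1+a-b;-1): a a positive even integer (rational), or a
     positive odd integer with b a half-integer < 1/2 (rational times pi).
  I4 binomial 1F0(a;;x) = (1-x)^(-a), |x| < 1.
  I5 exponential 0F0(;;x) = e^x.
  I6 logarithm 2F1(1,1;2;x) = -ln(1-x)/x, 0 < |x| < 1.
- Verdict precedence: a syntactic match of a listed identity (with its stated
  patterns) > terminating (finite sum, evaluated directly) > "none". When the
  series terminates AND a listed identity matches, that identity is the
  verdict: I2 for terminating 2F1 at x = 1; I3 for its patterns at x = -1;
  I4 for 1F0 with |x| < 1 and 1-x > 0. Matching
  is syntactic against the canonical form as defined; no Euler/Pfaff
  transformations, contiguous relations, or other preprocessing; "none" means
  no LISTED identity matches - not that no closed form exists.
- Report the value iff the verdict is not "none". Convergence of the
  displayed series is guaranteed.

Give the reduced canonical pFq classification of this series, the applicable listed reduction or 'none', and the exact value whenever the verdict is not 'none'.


Canonical form: C = -7/12 times 0F2 with upper {-}, lower {5/6, 5}, x = 1/2. Verdict: none - this 0F2 at x = 1/2 matches no listed pattern, and upper {-} holds no stopper.

First insight: t_0 being -7/12, the lower running product (prefactor -7/12) is a rising factorial.
Step ratio: r(k) = (1/2) * 1 / [(k+5/6) (k+5) (k+1)] - rational; roots negated = parameters, x = (1/2), C = -7/12.


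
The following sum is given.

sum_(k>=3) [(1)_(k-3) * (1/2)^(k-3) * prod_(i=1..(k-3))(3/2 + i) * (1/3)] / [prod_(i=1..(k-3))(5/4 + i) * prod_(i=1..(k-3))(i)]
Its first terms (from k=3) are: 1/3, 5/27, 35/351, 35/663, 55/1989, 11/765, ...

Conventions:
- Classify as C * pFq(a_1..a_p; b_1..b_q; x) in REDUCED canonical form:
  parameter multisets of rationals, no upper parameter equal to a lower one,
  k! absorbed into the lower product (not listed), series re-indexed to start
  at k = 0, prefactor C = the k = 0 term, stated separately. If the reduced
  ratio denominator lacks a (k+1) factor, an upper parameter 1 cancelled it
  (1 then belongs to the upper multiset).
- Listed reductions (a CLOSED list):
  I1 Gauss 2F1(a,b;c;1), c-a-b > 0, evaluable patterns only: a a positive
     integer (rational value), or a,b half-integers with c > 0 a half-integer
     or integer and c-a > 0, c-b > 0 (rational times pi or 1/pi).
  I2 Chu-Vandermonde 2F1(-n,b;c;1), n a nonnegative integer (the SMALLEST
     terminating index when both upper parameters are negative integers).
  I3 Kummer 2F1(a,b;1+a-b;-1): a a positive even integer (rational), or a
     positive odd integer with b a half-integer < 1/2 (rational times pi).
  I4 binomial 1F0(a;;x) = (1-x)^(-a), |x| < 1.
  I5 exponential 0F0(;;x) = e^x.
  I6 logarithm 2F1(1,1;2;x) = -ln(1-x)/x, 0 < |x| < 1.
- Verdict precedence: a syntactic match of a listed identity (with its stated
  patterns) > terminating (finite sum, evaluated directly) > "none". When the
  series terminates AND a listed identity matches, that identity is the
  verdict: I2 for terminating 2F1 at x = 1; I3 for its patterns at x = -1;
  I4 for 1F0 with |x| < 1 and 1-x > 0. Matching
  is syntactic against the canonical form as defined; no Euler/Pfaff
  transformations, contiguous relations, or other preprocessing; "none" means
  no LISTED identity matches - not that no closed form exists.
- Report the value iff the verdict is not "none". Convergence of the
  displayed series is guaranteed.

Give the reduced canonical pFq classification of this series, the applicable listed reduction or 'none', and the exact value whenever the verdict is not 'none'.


With C = 1/3: the canonical form is 2F1(1, 5/2; 9/4; 1/2). Verdict: none. Every listed pattern misses the 2F1 form at 1/2, upper {1, 5/2}.

The tell: from the first term 1/3: the running product (C = 1/3) telescopes to a rising factorial.
Term ratio: r(k) = (1/2) * (k+1) (k+5/2) / [(k+9/4) (k+1)] - poly over poly, x = (1/2) from leading terms; C = 1/3 at k = 0.
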